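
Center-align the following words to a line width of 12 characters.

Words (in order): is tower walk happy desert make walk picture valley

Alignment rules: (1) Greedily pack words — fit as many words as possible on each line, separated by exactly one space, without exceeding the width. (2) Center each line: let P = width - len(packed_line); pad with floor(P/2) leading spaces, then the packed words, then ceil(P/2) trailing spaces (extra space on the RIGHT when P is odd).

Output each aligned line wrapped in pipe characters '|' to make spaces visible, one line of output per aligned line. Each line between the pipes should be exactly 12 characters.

Answer: |  is tower  |
| walk happy |
|desert make |
|walk picture|
|   valley   |

Derivation:
Line 1: ['is', 'tower'] (min_width=8, slack=4)
Line 2: ['walk', 'happy'] (min_width=10, slack=2)
Line 3: ['desert', 'make'] (min_width=11, slack=1)
Line 4: ['walk', 'picture'] (min_width=12, slack=0)
Line 5: ['valley'] (min_width=6, slack=6)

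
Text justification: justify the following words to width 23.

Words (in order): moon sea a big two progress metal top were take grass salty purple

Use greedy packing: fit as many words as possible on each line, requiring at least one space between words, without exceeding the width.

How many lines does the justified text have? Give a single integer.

Line 1: ['moon', 'sea', 'a', 'big', 'two'] (min_width=18, slack=5)
Line 2: ['progress', 'metal', 'top', 'were'] (min_width=23, slack=0)
Line 3: ['take', 'grass', 'salty', 'purple'] (min_width=23, slack=0)
Total lines: 3

Answer: 3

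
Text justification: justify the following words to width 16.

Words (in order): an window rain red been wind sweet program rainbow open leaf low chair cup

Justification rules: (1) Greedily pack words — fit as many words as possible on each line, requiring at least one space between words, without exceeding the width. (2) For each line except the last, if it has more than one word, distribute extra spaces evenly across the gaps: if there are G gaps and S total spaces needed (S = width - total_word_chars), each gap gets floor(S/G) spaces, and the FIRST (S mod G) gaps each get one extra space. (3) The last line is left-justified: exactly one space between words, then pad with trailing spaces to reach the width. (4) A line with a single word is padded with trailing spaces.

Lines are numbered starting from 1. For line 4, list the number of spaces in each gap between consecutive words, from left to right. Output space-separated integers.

Answer: 5

Derivation:
Line 1: ['an', 'window', 'rain'] (min_width=14, slack=2)
Line 2: ['red', 'been', 'wind'] (min_width=13, slack=3)
Line 3: ['sweet', 'program'] (min_width=13, slack=3)
Line 4: ['rainbow', 'open'] (min_width=12, slack=4)
Line 5: ['leaf', 'low', 'chair'] (min_width=14, slack=2)
Line 6: ['cup'] (min_width=3, slack=13)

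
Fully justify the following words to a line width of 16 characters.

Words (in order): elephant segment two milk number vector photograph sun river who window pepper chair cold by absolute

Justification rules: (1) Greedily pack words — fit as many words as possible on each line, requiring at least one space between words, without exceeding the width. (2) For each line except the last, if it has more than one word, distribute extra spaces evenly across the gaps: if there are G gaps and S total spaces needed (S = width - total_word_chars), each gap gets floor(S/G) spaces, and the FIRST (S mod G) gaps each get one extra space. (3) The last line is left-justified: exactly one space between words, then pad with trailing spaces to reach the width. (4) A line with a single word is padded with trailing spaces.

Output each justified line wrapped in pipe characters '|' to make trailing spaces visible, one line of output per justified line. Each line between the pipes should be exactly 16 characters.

Line 1: ['elephant', 'segment'] (min_width=16, slack=0)
Line 2: ['two', 'milk', 'number'] (min_width=15, slack=1)
Line 3: ['vector'] (min_width=6, slack=10)
Line 4: ['photograph', 'sun'] (min_width=14, slack=2)
Line 5: ['river', 'who', 'window'] (min_width=16, slack=0)
Line 6: ['pepper', 'chair'] (min_width=12, slack=4)
Line 7: ['cold', 'by', 'absolute'] (min_width=16, slack=0)

Answer: |elephant segment|
|two  milk number|
|vector          |
|photograph   sun|
|river who window|
|pepper     chair|
|cold by absolute|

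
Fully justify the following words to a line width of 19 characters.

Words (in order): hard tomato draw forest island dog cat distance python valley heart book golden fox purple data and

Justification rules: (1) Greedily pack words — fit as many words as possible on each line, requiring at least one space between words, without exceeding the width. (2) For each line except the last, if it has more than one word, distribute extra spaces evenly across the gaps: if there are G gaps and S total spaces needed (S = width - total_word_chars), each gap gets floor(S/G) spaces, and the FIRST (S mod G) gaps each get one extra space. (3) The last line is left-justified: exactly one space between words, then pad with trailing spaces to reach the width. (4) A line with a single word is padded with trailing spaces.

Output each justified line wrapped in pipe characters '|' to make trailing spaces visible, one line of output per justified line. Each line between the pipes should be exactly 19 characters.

Line 1: ['hard', 'tomato', 'draw'] (min_width=16, slack=3)
Line 2: ['forest', 'island', 'dog'] (min_width=17, slack=2)
Line 3: ['cat', 'distance', 'python'] (min_width=19, slack=0)
Line 4: ['valley', 'heart', 'book'] (min_width=17, slack=2)
Line 5: ['golden', 'fox', 'purple'] (min_width=17, slack=2)
Line 6: ['data', 'and'] (min_width=8, slack=11)

Answer: |hard   tomato  draw|
|forest  island  dog|
|cat distance python|
|valley  heart  book|
|golden  fox  purple|
|data and           |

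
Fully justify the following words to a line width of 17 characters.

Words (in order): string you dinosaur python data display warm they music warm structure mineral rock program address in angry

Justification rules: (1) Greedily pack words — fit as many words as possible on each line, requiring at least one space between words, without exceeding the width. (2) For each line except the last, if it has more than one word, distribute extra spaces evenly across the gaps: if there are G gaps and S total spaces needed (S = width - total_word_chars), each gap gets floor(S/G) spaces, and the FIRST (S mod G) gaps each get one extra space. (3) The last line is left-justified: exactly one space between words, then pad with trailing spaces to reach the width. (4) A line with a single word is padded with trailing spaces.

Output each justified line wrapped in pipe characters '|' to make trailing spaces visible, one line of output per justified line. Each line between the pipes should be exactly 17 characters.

Answer: |string        you|
|dinosaur   python|
|data display warm|
|they  music  warm|
|structure mineral|
|rock      program|
|address in angry |

Derivation:
Line 1: ['string', 'you'] (min_width=10, slack=7)
Line 2: ['dinosaur', 'python'] (min_width=15, slack=2)
Line 3: ['data', 'display', 'warm'] (min_width=17, slack=0)
Line 4: ['they', 'music', 'warm'] (min_width=15, slack=2)
Line 5: ['structure', 'mineral'] (min_width=17, slack=0)
Line 6: ['rock', 'program'] (min_width=12, slack=5)
Line 7: ['address', 'in', 'angry'] (min_width=16, slack=1)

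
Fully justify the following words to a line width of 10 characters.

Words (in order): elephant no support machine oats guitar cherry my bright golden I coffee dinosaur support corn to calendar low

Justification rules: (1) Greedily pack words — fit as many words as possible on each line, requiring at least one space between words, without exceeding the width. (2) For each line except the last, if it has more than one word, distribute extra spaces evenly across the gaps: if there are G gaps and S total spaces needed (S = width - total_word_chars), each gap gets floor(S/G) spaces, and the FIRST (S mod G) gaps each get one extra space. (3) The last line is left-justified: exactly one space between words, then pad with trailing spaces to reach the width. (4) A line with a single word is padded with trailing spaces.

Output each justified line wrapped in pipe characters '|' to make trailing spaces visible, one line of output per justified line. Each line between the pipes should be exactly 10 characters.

Line 1: ['elephant'] (min_width=8, slack=2)
Line 2: ['no', 'support'] (min_width=10, slack=0)
Line 3: ['machine'] (min_width=7, slack=3)
Line 4: ['oats'] (min_width=4, slack=6)
Line 5: ['guitar'] (min_width=6, slack=4)
Line 6: ['cherry', 'my'] (min_width=9, slack=1)
Line 7: ['bright'] (min_width=6, slack=4)
Line 8: ['golden', 'I'] (min_width=8, slack=2)
Line 9: ['coffee'] (min_width=6, slack=4)
Line 10: ['dinosaur'] (min_width=8, slack=2)
Line 11: ['support'] (min_width=7, slack=3)
Line 12: ['corn', 'to'] (min_width=7, slack=3)
Line 13: ['calendar'] (min_width=8, slack=2)
Line 14: ['low'] (min_width=3, slack=7)

Answer: |elephant  |
|no support|
|machine   |
|oats      |
|guitar    |
|cherry  my|
|bright    |
|golden   I|
|coffee    |
|dinosaur  |
|support   |
|corn    to|
|calendar  |
|low       |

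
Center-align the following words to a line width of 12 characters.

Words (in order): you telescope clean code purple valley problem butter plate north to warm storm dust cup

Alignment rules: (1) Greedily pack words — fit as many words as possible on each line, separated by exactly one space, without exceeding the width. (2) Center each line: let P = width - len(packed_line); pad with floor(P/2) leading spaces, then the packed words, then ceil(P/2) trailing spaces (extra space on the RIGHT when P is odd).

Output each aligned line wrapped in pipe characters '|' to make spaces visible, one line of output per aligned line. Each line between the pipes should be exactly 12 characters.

Line 1: ['you'] (min_width=3, slack=9)
Line 2: ['telescope'] (min_width=9, slack=3)
Line 3: ['clean', 'code'] (min_width=10, slack=2)
Line 4: ['purple'] (min_width=6, slack=6)
Line 5: ['valley'] (min_width=6, slack=6)
Line 6: ['problem'] (min_width=7, slack=5)
Line 7: ['butter', 'plate'] (min_width=12, slack=0)
Line 8: ['north', 'to'] (min_width=8, slack=4)
Line 9: ['warm', 'storm'] (min_width=10, slack=2)
Line 10: ['dust', 'cup'] (min_width=8, slack=4)

Answer: |    you     |
| telescope  |
| clean code |
|   purple   |
|   valley   |
|  problem   |
|butter plate|
|  north to  |
| warm storm |
|  dust cup  |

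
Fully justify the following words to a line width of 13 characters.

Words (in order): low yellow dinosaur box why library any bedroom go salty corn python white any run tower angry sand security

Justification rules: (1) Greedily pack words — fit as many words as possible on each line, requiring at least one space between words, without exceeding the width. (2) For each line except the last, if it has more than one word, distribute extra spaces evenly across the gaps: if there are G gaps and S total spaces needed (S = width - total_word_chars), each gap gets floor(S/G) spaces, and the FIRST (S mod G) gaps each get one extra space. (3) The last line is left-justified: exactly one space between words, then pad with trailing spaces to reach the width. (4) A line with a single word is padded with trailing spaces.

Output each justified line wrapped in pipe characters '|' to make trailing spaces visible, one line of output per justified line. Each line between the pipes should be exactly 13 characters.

Line 1: ['low', 'yellow'] (min_width=10, slack=3)
Line 2: ['dinosaur', 'box'] (min_width=12, slack=1)
Line 3: ['why', 'library'] (min_width=11, slack=2)
Line 4: ['any', 'bedroom'] (min_width=11, slack=2)
Line 5: ['go', 'salty', 'corn'] (min_width=13, slack=0)
Line 6: ['python', 'white'] (min_width=12, slack=1)
Line 7: ['any', 'run', 'tower'] (min_width=13, slack=0)
Line 8: ['angry', 'sand'] (min_width=10, slack=3)
Line 9: ['security'] (min_width=8, slack=5)

Answer: |low    yellow|
|dinosaur  box|
|why   library|
|any   bedroom|
|go salty corn|
|python  white|
|any run tower|
|angry    sand|
|security     |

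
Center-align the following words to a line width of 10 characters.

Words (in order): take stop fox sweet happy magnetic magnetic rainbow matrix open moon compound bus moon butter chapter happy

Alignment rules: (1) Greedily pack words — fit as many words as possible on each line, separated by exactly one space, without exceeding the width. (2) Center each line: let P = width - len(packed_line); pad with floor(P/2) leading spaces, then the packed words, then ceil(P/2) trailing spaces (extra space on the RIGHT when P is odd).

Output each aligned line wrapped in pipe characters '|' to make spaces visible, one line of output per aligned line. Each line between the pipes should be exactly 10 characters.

Answer: |take stop |
|fox sweet |
|  happy   |
| magnetic |
| magnetic |
| rainbow  |
|  matrix  |
|open moon |
| compound |
| bus moon |
|  butter  |
| chapter  |
|  happy   |

Derivation:
Line 1: ['take', 'stop'] (min_width=9, slack=1)
Line 2: ['fox', 'sweet'] (min_width=9, slack=1)
Line 3: ['happy'] (min_width=5, slack=5)
Line 4: ['magnetic'] (min_width=8, slack=2)
Line 5: ['magnetic'] (min_width=8, slack=2)
Line 6: ['rainbow'] (min_width=7, slack=3)
Line 7: ['matrix'] (min_width=6, slack=4)
Line 8: ['open', 'moon'] (min_width=9, slack=1)
Line 9: ['compound'] (min_width=8, slack=2)
Line 10: ['bus', 'moon'] (min_width=8, slack=2)
Line 11: ['butter'] (min_width=6, slack=4)
Line 12: ['chapter'] (min_width=7, slack=3)
Line 13: ['happy'] (min_width=5, slack=5)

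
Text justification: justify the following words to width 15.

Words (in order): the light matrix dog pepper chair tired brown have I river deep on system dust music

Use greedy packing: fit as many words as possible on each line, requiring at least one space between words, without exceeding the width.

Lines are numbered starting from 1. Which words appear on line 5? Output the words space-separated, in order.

Answer: have I river

Derivation:
Line 1: ['the', 'light'] (min_width=9, slack=6)
Line 2: ['matrix', 'dog'] (min_width=10, slack=5)
Line 3: ['pepper', 'chair'] (min_width=12, slack=3)
Line 4: ['tired', 'brown'] (min_width=11, slack=4)
Line 5: ['have', 'I', 'river'] (min_width=12, slack=3)
Line 6: ['deep', 'on', 'system'] (min_width=14, slack=1)
Line 7: ['dust', 'music'] (min_width=10, slack=5)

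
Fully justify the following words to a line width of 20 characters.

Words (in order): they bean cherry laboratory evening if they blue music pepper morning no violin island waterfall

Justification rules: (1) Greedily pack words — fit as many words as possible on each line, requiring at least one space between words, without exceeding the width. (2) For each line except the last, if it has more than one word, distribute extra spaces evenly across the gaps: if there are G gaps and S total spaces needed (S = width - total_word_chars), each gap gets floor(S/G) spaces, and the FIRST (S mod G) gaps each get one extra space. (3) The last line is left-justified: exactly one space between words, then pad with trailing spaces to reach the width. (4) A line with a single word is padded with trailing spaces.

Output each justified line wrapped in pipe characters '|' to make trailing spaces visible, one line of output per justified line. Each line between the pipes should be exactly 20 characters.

Line 1: ['they', 'bean', 'cherry'] (min_width=16, slack=4)
Line 2: ['laboratory', 'evening'] (min_width=18, slack=2)
Line 3: ['if', 'they', 'blue', 'music'] (min_width=18, slack=2)
Line 4: ['pepper', 'morning', 'no'] (min_width=17, slack=3)
Line 5: ['violin', 'island'] (min_width=13, slack=7)
Line 6: ['waterfall'] (min_width=9, slack=11)

Answer: |they   bean   cherry|
|laboratory   evening|
|if  they  blue music|
|pepper   morning  no|
|violin        island|
|waterfall           |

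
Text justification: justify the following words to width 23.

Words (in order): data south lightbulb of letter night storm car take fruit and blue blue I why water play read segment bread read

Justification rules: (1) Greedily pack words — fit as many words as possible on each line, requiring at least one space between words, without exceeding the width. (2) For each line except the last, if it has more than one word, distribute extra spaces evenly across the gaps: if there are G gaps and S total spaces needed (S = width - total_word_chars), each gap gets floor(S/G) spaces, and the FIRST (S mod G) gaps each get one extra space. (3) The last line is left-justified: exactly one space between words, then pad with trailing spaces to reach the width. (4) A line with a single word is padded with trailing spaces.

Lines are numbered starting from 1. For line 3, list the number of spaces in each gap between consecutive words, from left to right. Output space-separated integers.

Answer: 3 2 2

Derivation:
Line 1: ['data', 'south', 'lightbulb', 'of'] (min_width=23, slack=0)
Line 2: ['letter', 'night', 'storm', 'car'] (min_width=22, slack=1)
Line 3: ['take', 'fruit', 'and', 'blue'] (min_width=19, slack=4)
Line 4: ['blue', 'I', 'why', 'water', 'play'] (min_width=21, slack=2)
Line 5: ['read', 'segment', 'bread', 'read'] (min_width=23, slack=0)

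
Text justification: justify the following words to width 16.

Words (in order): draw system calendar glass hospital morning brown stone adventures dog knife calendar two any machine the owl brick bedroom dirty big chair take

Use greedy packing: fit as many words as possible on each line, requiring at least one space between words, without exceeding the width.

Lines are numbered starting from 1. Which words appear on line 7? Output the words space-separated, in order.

Answer: two any machine

Derivation:
Line 1: ['draw', 'system'] (min_width=11, slack=5)
Line 2: ['calendar', 'glass'] (min_width=14, slack=2)
Line 3: ['hospital', 'morning'] (min_width=16, slack=0)
Line 4: ['brown', 'stone'] (min_width=11, slack=5)
Line 5: ['adventures', 'dog'] (min_width=14, slack=2)
Line 6: ['knife', 'calendar'] (min_width=14, slack=2)
Line 7: ['two', 'any', 'machine'] (min_width=15, slack=1)
Line 8: ['the', 'owl', 'brick'] (min_width=13, slack=3)
Line 9: ['bedroom', 'dirty'] (min_width=13, slack=3)
Line 10: ['big', 'chair', 'take'] (min_width=14, slack=2)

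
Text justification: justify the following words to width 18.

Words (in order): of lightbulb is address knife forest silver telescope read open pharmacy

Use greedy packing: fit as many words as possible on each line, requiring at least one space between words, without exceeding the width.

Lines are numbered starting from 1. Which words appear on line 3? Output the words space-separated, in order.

Line 1: ['of', 'lightbulb', 'is'] (min_width=15, slack=3)
Line 2: ['address', 'knife'] (min_width=13, slack=5)
Line 3: ['forest', 'silver'] (min_width=13, slack=5)
Line 4: ['telescope', 'read'] (min_width=14, slack=4)
Line 5: ['open', 'pharmacy'] (min_width=13, slack=5)

Answer: forest silver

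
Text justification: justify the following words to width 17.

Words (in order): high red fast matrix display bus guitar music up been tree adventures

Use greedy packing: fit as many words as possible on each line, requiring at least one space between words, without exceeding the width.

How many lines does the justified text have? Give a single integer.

Answer: 5

Derivation:
Line 1: ['high', 'red', 'fast'] (min_width=13, slack=4)
Line 2: ['matrix', 'display'] (min_width=14, slack=3)
Line 3: ['bus', 'guitar', 'music'] (min_width=16, slack=1)
Line 4: ['up', 'been', 'tree'] (min_width=12, slack=5)
Line 5: ['adventures'] (min_width=10, slack=7)
Total lines: 5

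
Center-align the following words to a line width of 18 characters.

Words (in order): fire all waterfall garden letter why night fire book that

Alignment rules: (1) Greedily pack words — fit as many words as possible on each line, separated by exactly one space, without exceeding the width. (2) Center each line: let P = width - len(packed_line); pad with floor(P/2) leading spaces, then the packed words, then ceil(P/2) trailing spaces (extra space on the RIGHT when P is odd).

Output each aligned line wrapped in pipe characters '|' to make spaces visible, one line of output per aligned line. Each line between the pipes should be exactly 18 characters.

Line 1: ['fire', 'all', 'waterfall'] (min_width=18, slack=0)
Line 2: ['garden', 'letter', 'why'] (min_width=17, slack=1)
Line 3: ['night', 'fire', 'book'] (min_width=15, slack=3)
Line 4: ['that'] (min_width=4, slack=14)

Answer: |fire all waterfall|
|garden letter why |
| night fire book  |
|       that       |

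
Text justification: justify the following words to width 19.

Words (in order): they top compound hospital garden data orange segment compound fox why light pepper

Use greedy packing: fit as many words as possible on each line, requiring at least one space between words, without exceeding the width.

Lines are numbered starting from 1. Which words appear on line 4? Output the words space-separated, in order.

Line 1: ['they', 'top', 'compound'] (min_width=17, slack=2)
Line 2: ['hospital', 'garden'] (min_width=15, slack=4)
Line 3: ['data', 'orange', 'segment'] (min_width=19, slack=0)
Line 4: ['compound', 'fox', 'why'] (min_width=16, slack=3)
Line 5: ['light', 'pepper'] (min_width=12, slack=7)

Answer: compound fox why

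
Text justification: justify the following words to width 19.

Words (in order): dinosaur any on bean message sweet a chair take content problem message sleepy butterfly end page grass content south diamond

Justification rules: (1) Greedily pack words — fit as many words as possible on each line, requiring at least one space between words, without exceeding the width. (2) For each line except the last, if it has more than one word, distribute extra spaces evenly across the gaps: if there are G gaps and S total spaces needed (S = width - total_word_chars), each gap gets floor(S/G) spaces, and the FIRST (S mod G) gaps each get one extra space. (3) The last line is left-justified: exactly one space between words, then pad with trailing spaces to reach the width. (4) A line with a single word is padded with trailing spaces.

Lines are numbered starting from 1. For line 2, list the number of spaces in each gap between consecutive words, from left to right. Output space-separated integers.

Line 1: ['dinosaur', 'any', 'on'] (min_width=15, slack=4)
Line 2: ['bean', 'message', 'sweet'] (min_width=18, slack=1)
Line 3: ['a', 'chair', 'take'] (min_width=12, slack=7)
Line 4: ['content', 'problem'] (min_width=15, slack=4)
Line 5: ['message', 'sleepy'] (min_width=14, slack=5)
Line 6: ['butterfly', 'end', 'page'] (min_width=18, slack=1)
Line 7: ['grass', 'content', 'south'] (min_width=19, slack=0)
Line 8: ['diamond'] (min_width=7, slack=12)

Answer: 2 1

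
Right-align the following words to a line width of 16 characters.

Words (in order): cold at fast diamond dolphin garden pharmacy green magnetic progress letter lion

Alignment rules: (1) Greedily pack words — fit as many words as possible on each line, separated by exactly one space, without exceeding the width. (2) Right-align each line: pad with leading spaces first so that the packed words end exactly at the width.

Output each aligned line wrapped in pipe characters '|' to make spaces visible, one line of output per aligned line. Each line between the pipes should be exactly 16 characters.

Line 1: ['cold', 'at', 'fast'] (min_width=12, slack=4)
Line 2: ['diamond', 'dolphin'] (min_width=15, slack=1)
Line 3: ['garden', 'pharmacy'] (min_width=15, slack=1)
Line 4: ['green', 'magnetic'] (min_width=14, slack=2)
Line 5: ['progress', 'letter'] (min_width=15, slack=1)
Line 6: ['lion'] (min_width=4, slack=12)

Answer: |    cold at fast|
| diamond dolphin|
| garden pharmacy|
|  green magnetic|
| progress letter|
|            lion|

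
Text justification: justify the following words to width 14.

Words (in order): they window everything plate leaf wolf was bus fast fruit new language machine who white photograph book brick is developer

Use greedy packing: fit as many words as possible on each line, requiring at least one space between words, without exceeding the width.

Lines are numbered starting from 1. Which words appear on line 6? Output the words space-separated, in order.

Answer: language

Derivation:
Line 1: ['they', 'window'] (min_width=11, slack=3)
Line 2: ['everything'] (min_width=10, slack=4)
Line 3: ['plate', 'leaf'] (min_width=10, slack=4)
Line 4: ['wolf', 'was', 'bus'] (min_width=12, slack=2)
Line 5: ['fast', 'fruit', 'new'] (min_width=14, slack=0)
Line 6: ['language'] (min_width=8, slack=6)
Line 7: ['machine', 'who'] (min_width=11, slack=3)
Line 8: ['white'] (min_width=5, slack=9)
Line 9: ['photograph'] (min_width=10, slack=4)
Line 10: ['book', 'brick', 'is'] (min_width=13, slack=1)
Line 11: ['developer'] (min_width=9, slack=5)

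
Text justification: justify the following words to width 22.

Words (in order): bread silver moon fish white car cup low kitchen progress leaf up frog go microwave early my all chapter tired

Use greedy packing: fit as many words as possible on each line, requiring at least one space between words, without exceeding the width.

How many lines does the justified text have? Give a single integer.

Line 1: ['bread', 'silver', 'moon', 'fish'] (min_width=22, slack=0)
Line 2: ['white', 'car', 'cup', 'low'] (min_width=17, slack=5)
Line 3: ['kitchen', 'progress', 'leaf'] (min_width=21, slack=1)
Line 4: ['up', 'frog', 'go', 'microwave'] (min_width=20, slack=2)
Line 5: ['early', 'my', 'all', 'chapter'] (min_width=20, slack=2)
Line 6: ['tired'] (min_width=5, slack=17)
Total lines: 6

Answer: 6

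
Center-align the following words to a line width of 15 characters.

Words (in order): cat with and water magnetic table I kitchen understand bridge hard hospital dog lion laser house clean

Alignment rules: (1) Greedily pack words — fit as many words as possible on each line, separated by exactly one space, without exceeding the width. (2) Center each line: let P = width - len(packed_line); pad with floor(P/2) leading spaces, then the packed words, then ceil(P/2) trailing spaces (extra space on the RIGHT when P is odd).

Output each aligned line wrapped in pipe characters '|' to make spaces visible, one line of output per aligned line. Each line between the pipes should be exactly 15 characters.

Line 1: ['cat', 'with', 'and'] (min_width=12, slack=3)
Line 2: ['water', 'magnetic'] (min_width=14, slack=1)
Line 3: ['table', 'I', 'kitchen'] (min_width=15, slack=0)
Line 4: ['understand'] (min_width=10, slack=5)
Line 5: ['bridge', 'hard'] (min_width=11, slack=4)
Line 6: ['hospital', 'dog'] (min_width=12, slack=3)
Line 7: ['lion', 'laser'] (min_width=10, slack=5)
Line 8: ['house', 'clean'] (min_width=11, slack=4)

Answer: | cat with and  |
|water magnetic |
|table I kitchen|
|  understand   |
|  bridge hard  |
| hospital dog  |
|  lion laser   |
|  house clean  |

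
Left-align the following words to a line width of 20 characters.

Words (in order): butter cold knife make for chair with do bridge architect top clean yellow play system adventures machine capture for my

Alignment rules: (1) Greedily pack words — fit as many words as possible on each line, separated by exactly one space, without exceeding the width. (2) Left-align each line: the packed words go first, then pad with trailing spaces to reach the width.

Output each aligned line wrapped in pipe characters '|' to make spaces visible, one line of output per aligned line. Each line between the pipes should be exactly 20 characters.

Answer: |butter cold knife   |
|make for chair with |
|do bridge architect |
|top clean yellow    |
|play system         |
|adventures machine  |
|capture for my      |

Derivation:
Line 1: ['butter', 'cold', 'knife'] (min_width=17, slack=3)
Line 2: ['make', 'for', 'chair', 'with'] (min_width=19, slack=1)
Line 3: ['do', 'bridge', 'architect'] (min_width=19, slack=1)
Line 4: ['top', 'clean', 'yellow'] (min_width=16, slack=4)
Line 5: ['play', 'system'] (min_width=11, slack=9)
Line 6: ['adventures', 'machine'] (min_width=18, slack=2)
Line 7: ['capture', 'for', 'my'] (min_width=14, slack=6)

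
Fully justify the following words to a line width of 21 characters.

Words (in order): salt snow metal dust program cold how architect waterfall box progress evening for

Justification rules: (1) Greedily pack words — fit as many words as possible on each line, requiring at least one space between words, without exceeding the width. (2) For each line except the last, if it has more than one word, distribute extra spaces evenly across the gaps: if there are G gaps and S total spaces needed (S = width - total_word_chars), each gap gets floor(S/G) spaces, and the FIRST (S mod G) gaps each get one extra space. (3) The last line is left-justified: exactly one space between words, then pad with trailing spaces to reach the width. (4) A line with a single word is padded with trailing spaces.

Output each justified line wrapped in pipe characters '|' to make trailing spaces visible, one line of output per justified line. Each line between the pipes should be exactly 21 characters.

Line 1: ['salt', 'snow', 'metal', 'dust'] (min_width=20, slack=1)
Line 2: ['program', 'cold', 'how'] (min_width=16, slack=5)
Line 3: ['architect', 'waterfall'] (min_width=19, slack=2)
Line 4: ['box', 'progress', 'evening'] (min_width=20, slack=1)
Line 5: ['for'] (min_width=3, slack=18)

Answer: |salt  snow metal dust|
|program    cold   how|
|architect   waterfall|
|box  progress evening|
|for                  |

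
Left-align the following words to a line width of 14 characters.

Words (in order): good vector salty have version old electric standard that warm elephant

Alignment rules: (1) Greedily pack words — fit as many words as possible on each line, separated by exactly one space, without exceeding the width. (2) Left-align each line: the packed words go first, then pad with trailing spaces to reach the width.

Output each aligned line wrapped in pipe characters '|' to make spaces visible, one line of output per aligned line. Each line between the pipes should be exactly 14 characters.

Line 1: ['good', 'vector'] (min_width=11, slack=3)
Line 2: ['salty', 'have'] (min_width=10, slack=4)
Line 3: ['version', 'old'] (min_width=11, slack=3)
Line 4: ['electric'] (min_width=8, slack=6)
Line 5: ['standard', 'that'] (min_width=13, slack=1)
Line 6: ['warm', 'elephant'] (min_width=13, slack=1)

Answer: |good vector   |
|salty have    |
|version old   |
|electric      |
|standard that |
|warm elephant |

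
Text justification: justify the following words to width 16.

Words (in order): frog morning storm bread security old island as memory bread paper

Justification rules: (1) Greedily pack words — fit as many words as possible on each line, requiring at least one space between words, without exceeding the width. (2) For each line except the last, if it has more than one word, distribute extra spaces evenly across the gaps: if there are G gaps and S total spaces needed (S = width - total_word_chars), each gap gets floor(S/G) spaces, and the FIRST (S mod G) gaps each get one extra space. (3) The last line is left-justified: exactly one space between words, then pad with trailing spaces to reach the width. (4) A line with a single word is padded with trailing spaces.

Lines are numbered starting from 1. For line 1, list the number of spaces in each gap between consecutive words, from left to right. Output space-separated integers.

Line 1: ['frog', 'morning'] (min_width=12, slack=4)
Line 2: ['storm', 'bread'] (min_width=11, slack=5)
Line 3: ['security', 'old'] (min_width=12, slack=4)
Line 4: ['island', 'as', 'memory'] (min_width=16, slack=0)
Line 5: ['bread', 'paper'] (min_width=11, slack=5)

Answer: 5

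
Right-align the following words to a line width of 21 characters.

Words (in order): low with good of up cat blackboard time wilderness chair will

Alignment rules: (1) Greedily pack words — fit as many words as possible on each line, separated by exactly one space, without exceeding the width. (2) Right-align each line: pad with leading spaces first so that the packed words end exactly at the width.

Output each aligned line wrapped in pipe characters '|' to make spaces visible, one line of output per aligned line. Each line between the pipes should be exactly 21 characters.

Line 1: ['low', 'with', 'good', 'of', 'up'] (min_width=19, slack=2)
Line 2: ['cat', 'blackboard', 'time'] (min_width=19, slack=2)
Line 3: ['wilderness', 'chair', 'will'] (min_width=21, slack=0)

Answer: |  low with good of up|
|  cat blackboard time|
|wilderness chair will|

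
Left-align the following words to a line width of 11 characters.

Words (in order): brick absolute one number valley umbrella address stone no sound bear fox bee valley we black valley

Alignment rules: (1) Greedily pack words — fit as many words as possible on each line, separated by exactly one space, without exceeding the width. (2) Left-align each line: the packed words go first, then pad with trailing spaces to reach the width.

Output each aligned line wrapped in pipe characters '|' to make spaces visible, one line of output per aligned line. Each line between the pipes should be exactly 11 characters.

Line 1: ['brick'] (min_width=5, slack=6)
Line 2: ['absolute'] (min_width=8, slack=3)
Line 3: ['one', 'number'] (min_width=10, slack=1)
Line 4: ['valley'] (min_width=6, slack=5)
Line 5: ['umbrella'] (min_width=8, slack=3)
Line 6: ['address'] (min_width=7, slack=4)
Line 7: ['stone', 'no'] (min_width=8, slack=3)
Line 8: ['sound', 'bear'] (min_width=10, slack=1)
Line 9: ['fox', 'bee'] (min_width=7, slack=4)
Line 10: ['valley', 'we'] (min_width=9, slack=2)
Line 11: ['black'] (min_width=5, slack=6)
Line 12: ['valley'] (min_width=6, slack=5)

Answer: |brick      |
|absolute   |
|one number |
|valley     |
|umbrella   |
|address    |
|stone no   |
|sound bear |
|fox bee    |
|valley we  |
|black      |
|valley     |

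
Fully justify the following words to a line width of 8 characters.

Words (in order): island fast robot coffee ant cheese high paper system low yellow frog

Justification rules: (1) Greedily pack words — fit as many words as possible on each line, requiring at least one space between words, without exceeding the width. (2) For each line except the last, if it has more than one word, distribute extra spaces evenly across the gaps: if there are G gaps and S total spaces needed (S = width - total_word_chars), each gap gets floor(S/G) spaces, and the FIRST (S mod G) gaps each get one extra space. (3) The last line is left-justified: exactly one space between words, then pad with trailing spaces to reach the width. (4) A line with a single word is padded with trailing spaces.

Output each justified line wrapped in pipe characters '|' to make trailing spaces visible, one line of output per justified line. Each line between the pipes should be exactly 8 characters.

Answer: |island  |
|fast    |
|robot   |
|coffee  |
|ant     |
|cheese  |
|high    |
|paper   |
|system  |
|low     |
|yellow  |
|frog    |

Derivation:
Line 1: ['island'] (min_width=6, slack=2)
Line 2: ['fast'] (min_width=4, slack=4)
Line 3: ['robot'] (min_width=5, slack=3)
Line 4: ['coffee'] (min_width=6, slack=2)
Line 5: ['ant'] (min_width=3, slack=5)
Line 6: ['cheese'] (min_width=6, slack=2)
Line 7: ['high'] (min_width=4, slack=4)
Line 8: ['paper'] (min_width=5, slack=3)
Line 9: ['system'] (min_width=6, slack=2)
Line 10: ['low'] (min_width=3, slack=5)
Line 11: ['yellow'] (min_width=6, slack=2)
Line 12: ['frog'] (min_width=4, slack=4)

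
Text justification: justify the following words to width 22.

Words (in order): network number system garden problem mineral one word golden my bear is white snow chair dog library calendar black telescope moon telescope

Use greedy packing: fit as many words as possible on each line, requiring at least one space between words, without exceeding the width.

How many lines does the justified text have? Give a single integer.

Line 1: ['network', 'number', 'system'] (min_width=21, slack=1)
Line 2: ['garden', 'problem', 'mineral'] (min_width=22, slack=0)
Line 3: ['one', 'word', 'golden', 'my'] (min_width=18, slack=4)
Line 4: ['bear', 'is', 'white', 'snow'] (min_width=18, slack=4)
Line 5: ['chair', 'dog', 'library'] (min_width=17, slack=5)
Line 6: ['calendar', 'black'] (min_width=14, slack=8)
Line 7: ['telescope', 'moon'] (min_width=14, slack=8)
Line 8: ['telescope'] (min_width=9, slack=13)
Total lines: 8

Answer: 8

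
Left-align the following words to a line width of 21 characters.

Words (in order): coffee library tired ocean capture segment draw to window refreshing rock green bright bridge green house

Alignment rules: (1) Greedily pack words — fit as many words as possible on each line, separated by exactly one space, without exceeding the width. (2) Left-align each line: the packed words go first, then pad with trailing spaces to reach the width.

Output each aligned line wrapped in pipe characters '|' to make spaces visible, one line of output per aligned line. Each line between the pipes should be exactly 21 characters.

Answer: |coffee library tired |
|ocean capture segment|
|draw to window       |
|refreshing rock green|
|bright bridge green  |
|house                |

Derivation:
Line 1: ['coffee', 'library', 'tired'] (min_width=20, slack=1)
Line 2: ['ocean', 'capture', 'segment'] (min_width=21, slack=0)
Line 3: ['draw', 'to', 'window'] (min_width=14, slack=7)
Line 4: ['refreshing', 'rock', 'green'] (min_width=21, slack=0)
Line 5: ['bright', 'bridge', 'green'] (min_width=19, slack=2)
Line 6: ['house'] (min_width=5, slack=16)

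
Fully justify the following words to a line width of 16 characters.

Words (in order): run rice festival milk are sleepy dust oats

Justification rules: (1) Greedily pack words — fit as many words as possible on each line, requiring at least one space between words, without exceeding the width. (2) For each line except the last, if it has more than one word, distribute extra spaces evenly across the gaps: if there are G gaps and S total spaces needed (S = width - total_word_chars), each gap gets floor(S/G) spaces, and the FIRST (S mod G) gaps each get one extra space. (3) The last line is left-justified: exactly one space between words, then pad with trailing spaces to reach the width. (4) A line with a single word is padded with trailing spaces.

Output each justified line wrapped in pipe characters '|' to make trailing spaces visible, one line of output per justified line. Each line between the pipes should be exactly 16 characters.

Answer: |run         rice|
|festival    milk|
|are  sleepy dust|
|oats            |

Derivation:
Line 1: ['run', 'rice'] (min_width=8, slack=8)
Line 2: ['festival', 'milk'] (min_width=13, slack=3)
Line 3: ['are', 'sleepy', 'dust'] (min_width=15, slack=1)
Line 4: ['oats'] (min_width=4, slack=12)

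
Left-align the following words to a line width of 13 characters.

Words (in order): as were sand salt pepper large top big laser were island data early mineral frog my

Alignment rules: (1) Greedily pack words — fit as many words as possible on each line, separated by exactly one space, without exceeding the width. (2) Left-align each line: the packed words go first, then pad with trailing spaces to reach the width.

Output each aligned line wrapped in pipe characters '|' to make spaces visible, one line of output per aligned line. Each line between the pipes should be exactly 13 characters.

Answer: |as were sand |
|salt pepper  |
|large top big|
|laser were   |
|island data  |
|early mineral|
|frog my      |

Derivation:
Line 1: ['as', 'were', 'sand'] (min_width=12, slack=1)
Line 2: ['salt', 'pepper'] (min_width=11, slack=2)
Line 3: ['large', 'top', 'big'] (min_width=13, slack=0)
Line 4: ['laser', 'were'] (min_width=10, slack=3)
Line 5: ['island', 'data'] (min_width=11, slack=2)
Line 6: ['early', 'mineral'] (min_width=13, slack=0)
Line 7: ['frog', 'my'] (min_width=7, slack=6)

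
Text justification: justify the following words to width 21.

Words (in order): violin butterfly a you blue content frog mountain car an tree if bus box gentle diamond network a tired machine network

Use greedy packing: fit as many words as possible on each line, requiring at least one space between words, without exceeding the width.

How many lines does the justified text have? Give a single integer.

Line 1: ['violin', 'butterfly', 'a'] (min_width=18, slack=3)
Line 2: ['you', 'blue', 'content', 'frog'] (min_width=21, slack=0)
Line 3: ['mountain', 'car', 'an', 'tree'] (min_width=20, slack=1)
Line 4: ['if', 'bus', 'box', 'gentle'] (min_width=17, slack=4)
Line 5: ['diamond', 'network', 'a'] (min_width=17, slack=4)
Line 6: ['tired', 'machine', 'network'] (min_width=21, slack=0)
Total lines: 6

Answer: 6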